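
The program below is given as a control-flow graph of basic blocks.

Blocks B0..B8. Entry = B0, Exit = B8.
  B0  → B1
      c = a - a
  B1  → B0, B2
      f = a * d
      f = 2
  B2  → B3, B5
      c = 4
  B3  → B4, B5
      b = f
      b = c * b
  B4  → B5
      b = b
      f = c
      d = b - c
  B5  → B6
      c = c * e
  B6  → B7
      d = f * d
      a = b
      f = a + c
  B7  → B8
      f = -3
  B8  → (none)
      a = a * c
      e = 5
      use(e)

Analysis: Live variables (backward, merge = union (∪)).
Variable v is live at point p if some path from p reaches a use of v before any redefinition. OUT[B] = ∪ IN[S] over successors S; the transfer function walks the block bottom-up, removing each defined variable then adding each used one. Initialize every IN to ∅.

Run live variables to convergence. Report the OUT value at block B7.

Answer: {a, c}

Trace:
Fixpoint table:
  B0: | IN={a, b, d, e} | OUT={a, b, d, e}
  B1: | IN={a, b, d, e} | OUT={a, b, d, e, f}
  B2: | IN={b, d, e, f} | OUT={b, c, d, e, f}
  B3: | IN={c, d, e, f} | OUT={b, c, d, e, f}
  B4: | IN={b, c, e} | OUT={b, c, d, e, f}
  B5: | IN={b, c, d, e, f} | OUT={b, c, d, f}
  B6: | IN={b, c, d, f} | OUT={a, c}
  B7: | IN={a, c} | OUT={a, c}
  B8: | IN={a, c} | OUT={}

Merge at B7: OUT[B7] = IN[B8] = {a, c}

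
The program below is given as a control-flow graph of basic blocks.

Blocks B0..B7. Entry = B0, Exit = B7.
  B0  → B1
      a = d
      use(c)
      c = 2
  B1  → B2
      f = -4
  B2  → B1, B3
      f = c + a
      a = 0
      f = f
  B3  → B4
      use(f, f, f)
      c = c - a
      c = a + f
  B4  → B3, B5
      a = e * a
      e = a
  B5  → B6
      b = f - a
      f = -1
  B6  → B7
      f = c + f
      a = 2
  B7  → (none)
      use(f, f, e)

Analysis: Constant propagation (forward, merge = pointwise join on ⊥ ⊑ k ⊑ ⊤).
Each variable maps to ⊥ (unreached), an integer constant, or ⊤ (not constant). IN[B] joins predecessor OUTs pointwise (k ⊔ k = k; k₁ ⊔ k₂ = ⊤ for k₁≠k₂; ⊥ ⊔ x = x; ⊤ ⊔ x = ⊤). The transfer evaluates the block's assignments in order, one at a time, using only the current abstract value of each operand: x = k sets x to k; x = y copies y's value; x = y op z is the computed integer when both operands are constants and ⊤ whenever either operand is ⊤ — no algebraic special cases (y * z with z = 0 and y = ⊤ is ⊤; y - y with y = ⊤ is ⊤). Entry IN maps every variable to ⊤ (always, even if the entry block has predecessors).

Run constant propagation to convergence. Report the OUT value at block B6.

Converged values:
  B0: | IN=(all ⊤) | OUT={c:2; rest ⊤}
  B1: | IN={c:2; rest ⊤} | OUT={c:2, f:-4; rest ⊤}
  B2: | IN={c:2, f:-4; rest ⊤} | OUT={a:0, c:2; rest ⊤}
  B3: | IN=(all ⊤) | OUT=(all ⊤)
  B4: | IN=(all ⊤) | OUT=(all ⊤)
  B5: | IN=(all ⊤) | OUT={f:-1; rest ⊤}
  B6: | IN={f:-1; rest ⊤} | OUT={a:2; rest ⊤}
  B7: | IN={a:2; rest ⊤} | OUT={a:2; rest ⊤}

Merge at B6: IN[B6] = OUT[B5] = {a: ⊤, b: ⊤, c: ⊤, d: ⊤, e: ⊤, f: -1}
Applying B6's transfer function to that IN value gives OUT[B6] (row B6 above).

Answer: {a: 2, b: ⊤, c: ⊤, d: ⊤, e: ⊤, f: ⊤}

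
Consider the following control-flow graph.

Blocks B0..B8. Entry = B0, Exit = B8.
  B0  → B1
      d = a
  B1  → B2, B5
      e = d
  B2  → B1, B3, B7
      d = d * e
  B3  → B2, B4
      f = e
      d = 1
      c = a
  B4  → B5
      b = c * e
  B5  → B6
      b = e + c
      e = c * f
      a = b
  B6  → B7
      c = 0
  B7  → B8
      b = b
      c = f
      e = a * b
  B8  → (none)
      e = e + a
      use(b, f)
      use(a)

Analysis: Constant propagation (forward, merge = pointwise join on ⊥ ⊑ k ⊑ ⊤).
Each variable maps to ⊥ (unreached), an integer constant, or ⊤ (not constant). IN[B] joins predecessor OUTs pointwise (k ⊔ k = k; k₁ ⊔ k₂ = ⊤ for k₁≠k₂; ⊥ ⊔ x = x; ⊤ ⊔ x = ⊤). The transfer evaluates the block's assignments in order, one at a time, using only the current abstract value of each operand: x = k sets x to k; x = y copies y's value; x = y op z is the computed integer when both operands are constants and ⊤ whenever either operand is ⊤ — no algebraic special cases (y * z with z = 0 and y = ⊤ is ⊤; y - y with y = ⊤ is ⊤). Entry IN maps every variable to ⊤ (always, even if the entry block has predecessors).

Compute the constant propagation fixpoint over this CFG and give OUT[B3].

Converged values:
  B0: | IN=(all ⊤) | OUT=(all ⊤)
  B1: | IN=(all ⊤) | OUT=(all ⊤)
  B2: | IN=(all ⊤) | OUT=(all ⊤)
  B3: | IN=(all ⊤) | OUT={d:1; rest ⊤}
  B4: | IN={d:1; rest ⊤} | OUT={d:1; rest ⊤}
  B5: | IN=(all ⊤) | OUT=(all ⊤)
  B6: | IN=(all ⊤) | OUT={c:0; rest ⊤}
  B7: | IN=(all ⊤) | OUT=(all ⊤)
  B8: | IN=(all ⊤) | OUT=(all ⊤)

Merge at B3: IN[B3] = OUT[B2] = {a: ⊤, b: ⊤, c: ⊤, d: ⊤, e: ⊤, f: ⊤}
Applying B3's transfer function to that IN value gives OUT[B3] (row B3 above).

Answer: {a: ⊤, b: ⊤, c: ⊤, d: 1, e: ⊤, f: ⊤}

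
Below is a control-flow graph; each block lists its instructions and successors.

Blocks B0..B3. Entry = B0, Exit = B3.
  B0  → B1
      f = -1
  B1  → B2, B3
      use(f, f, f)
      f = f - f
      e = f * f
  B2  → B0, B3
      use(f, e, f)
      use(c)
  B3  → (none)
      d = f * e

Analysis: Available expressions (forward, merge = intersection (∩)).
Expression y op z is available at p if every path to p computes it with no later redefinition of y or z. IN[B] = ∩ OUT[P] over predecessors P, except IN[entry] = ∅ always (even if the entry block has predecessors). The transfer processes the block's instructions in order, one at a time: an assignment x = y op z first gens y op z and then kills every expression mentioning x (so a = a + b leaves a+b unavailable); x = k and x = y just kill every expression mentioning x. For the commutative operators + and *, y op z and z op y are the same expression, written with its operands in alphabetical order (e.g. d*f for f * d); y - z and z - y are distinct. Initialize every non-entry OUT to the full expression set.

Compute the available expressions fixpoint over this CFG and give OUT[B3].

Per-block solution:
  B0:  IN={}  OUT={}
  B1:  IN={}  OUT={f*f}
  B2:  IN={f*f}  OUT={f*f}
  B3:  IN={f*f}  OUT={e*f, f*f}

Merge at B3: IN[B3] = OUT[B1] ∩ OUT[B2] = {f*f}
Applying B3's transfer function to that IN value gives OUT[B3] (row B3 above).

Answer: {e*f, f*f}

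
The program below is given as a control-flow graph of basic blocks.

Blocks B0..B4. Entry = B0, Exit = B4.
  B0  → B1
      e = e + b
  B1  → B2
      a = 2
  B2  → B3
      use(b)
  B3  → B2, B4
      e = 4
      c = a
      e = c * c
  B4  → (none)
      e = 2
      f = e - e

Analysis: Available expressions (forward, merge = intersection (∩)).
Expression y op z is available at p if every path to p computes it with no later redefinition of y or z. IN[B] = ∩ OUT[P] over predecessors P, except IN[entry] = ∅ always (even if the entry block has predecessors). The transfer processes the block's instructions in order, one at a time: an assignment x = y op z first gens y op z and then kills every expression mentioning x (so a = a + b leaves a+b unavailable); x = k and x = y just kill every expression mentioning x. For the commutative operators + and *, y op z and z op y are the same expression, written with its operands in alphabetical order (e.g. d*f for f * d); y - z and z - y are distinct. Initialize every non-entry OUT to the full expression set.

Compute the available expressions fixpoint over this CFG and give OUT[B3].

Fixpoint table:
  B0: | IN={} | OUT={}
  B1: | IN={} | OUT={}
  B2: | IN={} | OUT={}
  B3: | IN={} | OUT={c*c}
  B4: | IN={c*c} | OUT={c*c, e-e}

Merge at B3: IN[B3] = OUT[B2] = {}
Applying B3's transfer function to that IN value gives OUT[B3] (row B3 above).

Answer: {c*c}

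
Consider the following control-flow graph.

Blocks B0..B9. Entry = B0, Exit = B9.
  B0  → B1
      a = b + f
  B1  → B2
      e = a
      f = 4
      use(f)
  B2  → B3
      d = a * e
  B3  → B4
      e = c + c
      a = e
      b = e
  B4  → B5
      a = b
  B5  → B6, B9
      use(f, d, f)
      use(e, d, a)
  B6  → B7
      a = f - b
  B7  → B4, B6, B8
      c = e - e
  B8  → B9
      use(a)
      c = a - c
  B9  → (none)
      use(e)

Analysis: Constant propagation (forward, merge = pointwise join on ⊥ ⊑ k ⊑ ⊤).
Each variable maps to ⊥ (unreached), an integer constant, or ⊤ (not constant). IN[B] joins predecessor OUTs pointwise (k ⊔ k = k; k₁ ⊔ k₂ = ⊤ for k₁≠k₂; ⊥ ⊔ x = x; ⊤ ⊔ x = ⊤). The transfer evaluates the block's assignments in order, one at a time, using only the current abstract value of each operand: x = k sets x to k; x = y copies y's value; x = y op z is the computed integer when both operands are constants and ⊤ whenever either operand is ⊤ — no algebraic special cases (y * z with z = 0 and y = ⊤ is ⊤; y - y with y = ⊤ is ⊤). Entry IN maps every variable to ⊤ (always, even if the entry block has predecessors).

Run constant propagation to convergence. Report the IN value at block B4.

Per-block solution:
  B0:   IN=(all ⊤)   OUT=(all ⊤)
  B1:   IN=(all ⊤)   OUT={f:4; rest ⊤}
  B2:   IN={f:4; rest ⊤}   OUT={f:4; rest ⊤}
  B3:   IN={f:4; rest ⊤}   OUT={f:4; rest ⊤}
  B4:   IN={f:4; rest ⊤}   OUT={f:4; rest ⊤}
  B5:   IN={f:4; rest ⊤}   OUT={f:4; rest ⊤}
  B6:   IN={f:4; rest ⊤}   OUT={f:4; rest ⊤}
  B7:   IN={f:4; rest ⊤}   OUT={f:4; rest ⊤}
  B8:   IN={f:4; rest ⊤}   OUT={f:4; rest ⊤}
  B9:   IN={f:4; rest ⊤}   OUT={f:4; rest ⊤}

Merge at B4: IN[B4] = OUT[B3] ⊔ OUT[B7] = {a: ⊤, b: ⊤, c: ⊤, d: ⊤, e: ⊤, f: 4}

Answer: {a: ⊤, b: ⊤, c: ⊤, d: ⊤, e: ⊤, f: 4}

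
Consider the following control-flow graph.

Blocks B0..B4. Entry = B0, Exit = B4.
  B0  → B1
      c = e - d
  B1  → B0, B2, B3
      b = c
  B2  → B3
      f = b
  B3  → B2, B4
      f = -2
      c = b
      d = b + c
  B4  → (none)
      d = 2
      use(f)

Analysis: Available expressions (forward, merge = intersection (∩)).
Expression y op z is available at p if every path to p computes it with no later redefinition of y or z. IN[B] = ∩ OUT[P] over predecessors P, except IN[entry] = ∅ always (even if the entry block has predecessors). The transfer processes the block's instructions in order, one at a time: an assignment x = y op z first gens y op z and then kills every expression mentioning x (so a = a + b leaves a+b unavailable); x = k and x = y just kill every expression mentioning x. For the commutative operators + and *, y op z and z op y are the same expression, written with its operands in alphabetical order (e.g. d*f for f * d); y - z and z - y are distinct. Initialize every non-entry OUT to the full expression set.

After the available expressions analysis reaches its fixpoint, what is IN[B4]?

Per-block solution:
  B0:   IN={}   OUT={e-d}
  B1:   IN={e-d}   OUT={e-d}
  B2:   IN={}   OUT={}
  B3:   IN={}   OUT={b+c}
  B4:   IN={b+c}   OUT={b+c}

Merge at B4: IN[B4] = OUT[B3] = {b+c}

Answer: {b+c}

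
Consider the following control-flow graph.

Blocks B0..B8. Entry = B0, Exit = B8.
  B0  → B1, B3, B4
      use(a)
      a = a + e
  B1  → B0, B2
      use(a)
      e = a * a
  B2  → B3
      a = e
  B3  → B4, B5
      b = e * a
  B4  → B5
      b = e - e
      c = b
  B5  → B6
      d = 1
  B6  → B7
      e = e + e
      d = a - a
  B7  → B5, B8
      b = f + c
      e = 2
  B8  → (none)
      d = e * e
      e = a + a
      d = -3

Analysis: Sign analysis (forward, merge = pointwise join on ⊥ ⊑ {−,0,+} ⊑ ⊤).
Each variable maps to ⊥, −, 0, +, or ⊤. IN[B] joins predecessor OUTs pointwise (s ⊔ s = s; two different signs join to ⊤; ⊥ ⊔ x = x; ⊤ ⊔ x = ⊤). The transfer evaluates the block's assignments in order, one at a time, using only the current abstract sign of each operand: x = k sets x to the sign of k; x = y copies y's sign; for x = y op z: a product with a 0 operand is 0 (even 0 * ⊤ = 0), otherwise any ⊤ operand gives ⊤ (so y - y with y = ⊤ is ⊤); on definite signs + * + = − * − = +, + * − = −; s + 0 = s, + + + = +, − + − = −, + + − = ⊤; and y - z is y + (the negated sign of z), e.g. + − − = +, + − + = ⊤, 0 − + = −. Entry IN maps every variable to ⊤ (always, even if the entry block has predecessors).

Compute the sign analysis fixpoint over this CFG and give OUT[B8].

Answer: {a: ⊤, b: ⊤, c: ⊤, d: -, e: ⊤, f: ⊤}

Trace:
Fixpoint table:
  B0:  IN=(all ⊤)  OUT=(all ⊤)
  B1:  IN=(all ⊤)  OUT=(all ⊤)
  B2:  IN=(all ⊤)  OUT=(all ⊤)
  B3:  IN=(all ⊤)  OUT=(all ⊤)
  B4:  IN=(all ⊤)  OUT=(all ⊤)
  B5:  IN=(all ⊤)  OUT={d:+; rest ⊤}
  B6:  IN={d:+; rest ⊤}  OUT=(all ⊤)
  B7:  IN=(all ⊤)  OUT={e:+; rest ⊤}
  B8:  IN={e:+; rest ⊤}  OUT={d:-; rest ⊤}

Merge at B8: IN[B8] = OUT[B7] = {a: ⊤, b: ⊤, c: ⊤, d: ⊤, e: +, f: ⊤}
Applying B8's transfer function to that IN value gives OUT[B8] (row B8 above).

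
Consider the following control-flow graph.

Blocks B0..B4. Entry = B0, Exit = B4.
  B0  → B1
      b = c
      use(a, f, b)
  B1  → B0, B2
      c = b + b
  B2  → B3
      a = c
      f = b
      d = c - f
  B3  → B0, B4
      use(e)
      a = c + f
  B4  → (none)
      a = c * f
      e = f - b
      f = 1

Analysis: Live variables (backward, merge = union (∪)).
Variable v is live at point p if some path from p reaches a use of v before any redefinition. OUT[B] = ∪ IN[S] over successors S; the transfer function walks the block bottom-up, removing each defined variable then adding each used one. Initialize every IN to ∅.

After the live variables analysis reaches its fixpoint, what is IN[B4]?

Per-block solution:
  B0:  IN={a, c, e, f}  OUT={a, b, e, f}
  B1:  IN={a, b, e, f}  OUT={a, b, c, e, f}
  B2:  IN={b, c, e}  OUT={b, c, e, f}
  B3:  IN={b, c, e, f}  OUT={a, b, c, e, f}
  B4:  IN={b, c, f}  OUT={}

B4 is the boundary node: OUT[B4] = {}
Applying B4's transfer function to that OUT value gives IN[B4] (row B4 above).

Answer: {b, c, f}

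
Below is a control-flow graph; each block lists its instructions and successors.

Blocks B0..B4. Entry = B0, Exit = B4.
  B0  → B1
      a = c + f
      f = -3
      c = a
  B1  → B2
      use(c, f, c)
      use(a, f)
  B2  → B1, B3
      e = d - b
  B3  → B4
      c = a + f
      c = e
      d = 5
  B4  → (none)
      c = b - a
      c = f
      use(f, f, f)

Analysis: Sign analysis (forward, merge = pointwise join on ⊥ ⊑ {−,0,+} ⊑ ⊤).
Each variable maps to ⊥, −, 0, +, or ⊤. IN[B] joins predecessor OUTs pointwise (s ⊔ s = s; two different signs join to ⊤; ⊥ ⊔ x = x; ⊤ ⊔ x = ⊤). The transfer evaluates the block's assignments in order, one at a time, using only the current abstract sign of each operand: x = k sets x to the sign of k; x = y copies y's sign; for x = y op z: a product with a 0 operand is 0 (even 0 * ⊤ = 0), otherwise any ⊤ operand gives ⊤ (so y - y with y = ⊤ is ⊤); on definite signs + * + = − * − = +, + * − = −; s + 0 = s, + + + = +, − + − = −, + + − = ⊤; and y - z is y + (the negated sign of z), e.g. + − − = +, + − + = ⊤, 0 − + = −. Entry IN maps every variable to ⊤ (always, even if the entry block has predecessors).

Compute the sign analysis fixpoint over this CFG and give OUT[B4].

Answer: {a: ⊤, b: ⊤, c: -, d: +, e: ⊤, f: -}

Derivation:
Fixpoint table:
  B0: | IN=(all ⊤) | OUT={f:-; rest ⊤}
  B1: | IN={f:-; rest ⊤} | OUT={f:-; rest ⊤}
  B2: | IN={f:-; rest ⊤} | OUT={f:-; rest ⊤}
  B3: | IN={f:-; rest ⊤} | OUT={d:+, f:-; rest ⊤}
  B4: | IN={d:+, f:-; rest ⊤} | OUT={c:-, d:+, f:-; rest ⊤}

Merge at B4: IN[B4] = OUT[B3] = {a: ⊤, b: ⊤, c: ⊤, d: +, e: ⊤, f: -}
Applying B4's transfer function to that IN value gives OUT[B4] (row B4 above).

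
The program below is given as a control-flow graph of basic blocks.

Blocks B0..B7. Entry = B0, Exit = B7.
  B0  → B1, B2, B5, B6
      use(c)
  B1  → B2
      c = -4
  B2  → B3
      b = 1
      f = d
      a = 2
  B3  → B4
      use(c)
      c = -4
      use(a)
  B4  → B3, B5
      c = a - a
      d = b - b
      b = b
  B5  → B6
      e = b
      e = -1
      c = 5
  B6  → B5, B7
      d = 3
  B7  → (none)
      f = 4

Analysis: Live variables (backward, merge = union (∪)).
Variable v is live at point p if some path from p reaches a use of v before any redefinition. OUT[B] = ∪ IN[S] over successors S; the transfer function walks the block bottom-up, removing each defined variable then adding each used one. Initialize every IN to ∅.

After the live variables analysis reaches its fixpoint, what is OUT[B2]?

Answer: {a, b, c}

Derivation:
Fixpoint table:
  B0: | IN={b, c, d} | OUT={b, c, d}
  B1: | IN={d} | OUT={c, d}
  B2: | IN={c, d} | OUT={a, b, c}
  B3: | IN={a, b, c} | OUT={a, b}
  B4: | IN={a, b} | OUT={a, b, c}
  B5: | IN={b} | OUT={b}
  B6: | IN={b} | OUT={b}
  B7: | IN={} | OUT={}

Merge at B2: OUT[B2] = IN[B3] = {a, b, c}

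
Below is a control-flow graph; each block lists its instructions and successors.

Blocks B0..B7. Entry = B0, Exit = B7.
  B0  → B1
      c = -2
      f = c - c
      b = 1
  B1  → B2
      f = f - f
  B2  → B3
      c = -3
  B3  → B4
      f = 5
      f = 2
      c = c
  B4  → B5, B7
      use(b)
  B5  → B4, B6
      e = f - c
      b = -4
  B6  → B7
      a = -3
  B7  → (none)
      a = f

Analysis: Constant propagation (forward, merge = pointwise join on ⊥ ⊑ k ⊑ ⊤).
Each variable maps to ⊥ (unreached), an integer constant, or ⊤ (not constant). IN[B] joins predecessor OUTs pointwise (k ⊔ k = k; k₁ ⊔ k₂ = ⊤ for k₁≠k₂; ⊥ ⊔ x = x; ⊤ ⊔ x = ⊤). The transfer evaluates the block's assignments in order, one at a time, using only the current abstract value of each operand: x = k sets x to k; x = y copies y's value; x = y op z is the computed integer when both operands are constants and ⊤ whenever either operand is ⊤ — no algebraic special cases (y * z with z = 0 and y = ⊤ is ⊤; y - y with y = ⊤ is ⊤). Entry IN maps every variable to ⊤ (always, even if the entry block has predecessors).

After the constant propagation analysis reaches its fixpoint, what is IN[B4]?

Per-block solution:
  B0:   IN=(all ⊤)   OUT={b:1, c:-2, f:0; rest ⊤}
  B1:   IN={b:1, c:-2, f:0; rest ⊤}   OUT={b:1, c:-2, f:0; rest ⊤}
  B2:   IN={b:1, c:-2, f:0; rest ⊤}   OUT={b:1, c:-3, f:0; rest ⊤}
  B3:   IN={b:1, c:-3, f:0; rest ⊤}   OUT={b:1, c:-3, f:2; rest ⊤}
  B4:   IN={c:-3, f:2; rest ⊤}   OUT={c:-3, f:2; rest ⊤}
  B5:   IN={c:-3, f:2; rest ⊤}   OUT={b:-4, c:-3, e:5, f:2; rest ⊤}
  B6:   IN={b:-4, c:-3, e:5, f:2; rest ⊤}   OUT={a:-3, b:-4, c:-3, e:5, f:2; rest ⊤}
  B7:   IN={c:-3, f:2; rest ⊤}   OUT={a:2, c:-3, f:2; rest ⊤}

Merge at B4: IN[B4] = OUT[B3] ⊔ OUT[B5] = {a: ⊤, b: ⊤, c: -3, d: ⊤, e: ⊤, f: 2}

Answer: {a: ⊤, b: ⊤, c: -3, d: ⊤, e: ⊤, f: 2}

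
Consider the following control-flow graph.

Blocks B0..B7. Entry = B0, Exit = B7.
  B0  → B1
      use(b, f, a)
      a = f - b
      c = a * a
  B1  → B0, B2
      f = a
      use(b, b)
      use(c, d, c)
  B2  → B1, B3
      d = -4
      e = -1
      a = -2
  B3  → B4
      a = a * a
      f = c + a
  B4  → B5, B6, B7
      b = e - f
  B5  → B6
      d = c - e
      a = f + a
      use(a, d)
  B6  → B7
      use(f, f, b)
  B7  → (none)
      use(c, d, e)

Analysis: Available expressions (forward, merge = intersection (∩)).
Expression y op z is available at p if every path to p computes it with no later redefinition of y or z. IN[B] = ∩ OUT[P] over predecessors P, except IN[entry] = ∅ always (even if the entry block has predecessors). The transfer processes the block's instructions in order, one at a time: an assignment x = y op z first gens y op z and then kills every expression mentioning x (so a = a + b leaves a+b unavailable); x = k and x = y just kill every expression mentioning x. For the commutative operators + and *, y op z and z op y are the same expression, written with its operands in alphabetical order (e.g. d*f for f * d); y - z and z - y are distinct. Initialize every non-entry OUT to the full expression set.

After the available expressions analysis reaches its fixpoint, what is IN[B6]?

Converged values:
  B0: | IN={} | OUT={a*a, f-b}
  B1: | IN={} | OUT={}
  B2: | IN={} | OUT={}
  B3: | IN={} | OUT={a+c}
  B4: | IN={a+c} | OUT={a+c, e-f}
  B5: | IN={a+c, e-f} | OUT={c-e, e-f}
  B6: | IN={e-f} | OUT={e-f}
  B7: | IN={e-f} | OUT={e-f}

Merge at B6: IN[B6] = OUT[B4] ∩ OUT[B5] = {e-f}

Answer: {e-f}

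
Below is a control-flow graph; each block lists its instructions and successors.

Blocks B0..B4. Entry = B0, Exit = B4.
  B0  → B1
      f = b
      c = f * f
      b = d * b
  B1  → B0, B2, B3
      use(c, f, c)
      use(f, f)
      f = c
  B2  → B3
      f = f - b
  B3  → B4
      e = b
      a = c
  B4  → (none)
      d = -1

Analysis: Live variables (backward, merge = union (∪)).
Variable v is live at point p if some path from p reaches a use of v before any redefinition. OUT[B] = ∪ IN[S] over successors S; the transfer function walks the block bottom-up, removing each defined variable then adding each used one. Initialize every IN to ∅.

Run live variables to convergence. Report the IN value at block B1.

Per-block solution:
  B0:  IN={b, d}  OUT={b, c, d, f}
  B1:  IN={b, c, d, f}  OUT={b, c, d, f}
  B2:  IN={b, c, f}  OUT={b, c}
  B3:  IN={b, c}  OUT={}
  B4:  IN={}  OUT={}

Merge at B1: OUT[B1] = IN[B0] ⊔ IN[B2] ⊔ IN[B3] = {b, c, d, f}
Applying B1's transfer function to that OUT value gives IN[B1] (row B1 above).

Answer: {b, c, d, f}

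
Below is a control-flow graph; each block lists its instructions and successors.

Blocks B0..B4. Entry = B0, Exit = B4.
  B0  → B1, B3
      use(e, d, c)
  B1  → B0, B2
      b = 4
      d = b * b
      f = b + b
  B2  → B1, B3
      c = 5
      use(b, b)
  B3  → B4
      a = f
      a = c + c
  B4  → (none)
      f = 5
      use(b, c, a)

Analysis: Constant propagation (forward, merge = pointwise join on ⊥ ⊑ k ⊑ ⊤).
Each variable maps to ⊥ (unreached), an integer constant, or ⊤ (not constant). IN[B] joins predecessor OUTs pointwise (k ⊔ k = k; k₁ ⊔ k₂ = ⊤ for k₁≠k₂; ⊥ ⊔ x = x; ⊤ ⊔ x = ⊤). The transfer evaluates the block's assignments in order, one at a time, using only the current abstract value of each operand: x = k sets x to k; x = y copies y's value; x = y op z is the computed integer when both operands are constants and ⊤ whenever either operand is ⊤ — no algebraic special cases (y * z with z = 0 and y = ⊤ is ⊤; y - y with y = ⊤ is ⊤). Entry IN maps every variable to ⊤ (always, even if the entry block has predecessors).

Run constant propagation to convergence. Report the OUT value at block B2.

Fixpoint table:
  B0:   IN=(all ⊤)   OUT=(all ⊤)
  B1:   IN=(all ⊤)   OUT={b:4, d:16, f:8; rest ⊤}
  B2:   IN={b:4, d:16, f:8; rest ⊤}   OUT={b:4, c:5, d:16, f:8; rest ⊤}
  B3:   IN=(all ⊤)   OUT=(all ⊤)
  B4:   IN=(all ⊤)   OUT={f:5; rest ⊤}

Merge at B2: IN[B2] = OUT[B1] = {a: ⊤, b: 4, c: ⊤, d: 16, e: ⊤, f: 8}
Applying B2's transfer function to that IN value gives OUT[B2] (row B2 above).

Answer: {a: ⊤, b: 4, c: 5, d: 16, e: ⊤, f: 8}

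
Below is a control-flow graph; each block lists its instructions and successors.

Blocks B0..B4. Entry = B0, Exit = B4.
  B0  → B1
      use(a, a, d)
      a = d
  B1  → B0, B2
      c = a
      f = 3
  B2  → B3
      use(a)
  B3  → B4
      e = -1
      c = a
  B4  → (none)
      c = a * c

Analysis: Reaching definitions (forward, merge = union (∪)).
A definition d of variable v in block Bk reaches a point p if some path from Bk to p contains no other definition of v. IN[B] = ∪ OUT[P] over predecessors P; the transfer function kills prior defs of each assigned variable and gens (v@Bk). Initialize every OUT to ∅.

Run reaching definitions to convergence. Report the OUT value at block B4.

Answer: {a@B0, c@B4, e@B3, f@B1}

Derivation:
Per-block solution:
  B0:   IN={a@B0, c@B1, f@B1}   OUT={a@B0, c@B1, f@B1}
  B1:   IN={a@B0, c@B1, f@B1}   OUT={a@B0, c@B1, f@B1}
  B2:   IN={a@B0, c@B1, f@B1}   OUT={a@B0, c@B1, f@B1}
  B3:   IN={a@B0, c@B1, f@B1}   OUT={a@B0, c@B3, e@B3, f@B1}
  B4:   IN={a@B0, c@B3, e@B3, f@B1}   OUT={a@B0, c@B4, e@B3, f@B1}

Merge at B4: IN[B4] = OUT[B3] = {a@B0, c@B3, e@B3, f@B1}
Applying B4's transfer function to that IN value gives OUT[B4] (row B4 above).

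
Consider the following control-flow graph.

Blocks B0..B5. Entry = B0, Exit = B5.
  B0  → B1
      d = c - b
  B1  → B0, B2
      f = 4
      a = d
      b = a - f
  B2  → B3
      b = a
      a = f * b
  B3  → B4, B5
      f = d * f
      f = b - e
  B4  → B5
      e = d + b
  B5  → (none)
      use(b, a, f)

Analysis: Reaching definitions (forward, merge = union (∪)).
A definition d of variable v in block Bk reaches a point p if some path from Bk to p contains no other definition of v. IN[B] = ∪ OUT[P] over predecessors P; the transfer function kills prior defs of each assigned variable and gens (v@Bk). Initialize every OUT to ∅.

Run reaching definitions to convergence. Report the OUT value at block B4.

Answer: {a@B2, b@B2, d@B0, e@B4, f@B3}

Trace:
Per-block solution:
  B0:   IN={a@B1, b@B1, d@B0, f@B1}   OUT={a@B1, b@B1, d@B0, f@B1}
  B1:   IN={a@B1, b@B1, d@B0, f@B1}   OUT={a@B1, b@B1, d@B0, f@B1}
  B2:   IN={a@B1, b@B1, d@B0, f@B1}   OUT={a@B2, b@B2, d@B0, f@B1}
  B3:   IN={a@B2, b@B2, d@B0, f@B1}   OUT={a@B2, b@B2, d@B0, f@B3}
  B4:   IN={a@B2, b@B2, d@B0, f@B3}   OUT={a@B2, b@B2, d@B0, e@B4, f@B3}
  B5:   IN={a@B2, b@B2, d@B0, e@B4, f@B3}   OUT={a@B2, b@B2, d@B0, e@B4, f@B3}

Merge at B4: IN[B4] = OUT[B3] = {a@B2, b@B2, d@B0, f@B3}
Applying B4's transfer function to that IN value gives OUT[B4] (row B4 above).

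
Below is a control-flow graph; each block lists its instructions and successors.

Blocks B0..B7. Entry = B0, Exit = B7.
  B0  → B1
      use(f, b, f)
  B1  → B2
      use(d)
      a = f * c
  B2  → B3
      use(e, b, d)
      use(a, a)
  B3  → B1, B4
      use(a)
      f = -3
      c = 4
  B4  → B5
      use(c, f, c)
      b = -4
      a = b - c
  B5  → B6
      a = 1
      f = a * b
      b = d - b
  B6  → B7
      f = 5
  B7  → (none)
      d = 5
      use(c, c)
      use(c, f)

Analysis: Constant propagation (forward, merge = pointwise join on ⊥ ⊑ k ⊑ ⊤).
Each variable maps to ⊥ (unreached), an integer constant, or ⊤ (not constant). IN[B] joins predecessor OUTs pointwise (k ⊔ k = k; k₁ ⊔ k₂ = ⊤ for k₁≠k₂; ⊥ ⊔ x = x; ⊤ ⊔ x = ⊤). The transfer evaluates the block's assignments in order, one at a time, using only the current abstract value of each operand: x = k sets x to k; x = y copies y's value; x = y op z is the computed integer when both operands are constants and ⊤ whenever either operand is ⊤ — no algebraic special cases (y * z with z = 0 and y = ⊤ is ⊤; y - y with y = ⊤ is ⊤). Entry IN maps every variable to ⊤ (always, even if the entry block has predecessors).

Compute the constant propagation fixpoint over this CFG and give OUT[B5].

Fixpoint table:
  B0:   IN=(all ⊤)   OUT=(all ⊤)
  B1:   IN=(all ⊤)   OUT=(all ⊤)
  B2:   IN=(all ⊤)   OUT=(all ⊤)
  B3:   IN=(all ⊤)   OUT={c:4, f:-3; rest ⊤}
  B4:   IN={c:4, f:-3; rest ⊤}   OUT={a:-8, b:-4, c:4, f:-3; rest ⊤}
  B5:   IN={a:-8, b:-4, c:4, f:-3; rest ⊤}   OUT={a:1, c:4, f:-4; rest ⊤}
  B6:   IN={a:1, c:4, f:-4; rest ⊤}   OUT={a:1, c:4, f:5; rest ⊤}
  B7:   IN={a:1, c:4, f:5; rest ⊤}   OUT={a:1, c:4, d:5, f:5; rest ⊤}

Merge at B5: IN[B5] = OUT[B4] = {a: -8, b: -4, c: 4, d: ⊤, e: ⊤, f: -3}
Applying B5's transfer function to that IN value gives OUT[B5] (row B5 above).

Answer: {a: 1, b: ⊤, c: 4, d: ⊤, e: ⊤, f: -4}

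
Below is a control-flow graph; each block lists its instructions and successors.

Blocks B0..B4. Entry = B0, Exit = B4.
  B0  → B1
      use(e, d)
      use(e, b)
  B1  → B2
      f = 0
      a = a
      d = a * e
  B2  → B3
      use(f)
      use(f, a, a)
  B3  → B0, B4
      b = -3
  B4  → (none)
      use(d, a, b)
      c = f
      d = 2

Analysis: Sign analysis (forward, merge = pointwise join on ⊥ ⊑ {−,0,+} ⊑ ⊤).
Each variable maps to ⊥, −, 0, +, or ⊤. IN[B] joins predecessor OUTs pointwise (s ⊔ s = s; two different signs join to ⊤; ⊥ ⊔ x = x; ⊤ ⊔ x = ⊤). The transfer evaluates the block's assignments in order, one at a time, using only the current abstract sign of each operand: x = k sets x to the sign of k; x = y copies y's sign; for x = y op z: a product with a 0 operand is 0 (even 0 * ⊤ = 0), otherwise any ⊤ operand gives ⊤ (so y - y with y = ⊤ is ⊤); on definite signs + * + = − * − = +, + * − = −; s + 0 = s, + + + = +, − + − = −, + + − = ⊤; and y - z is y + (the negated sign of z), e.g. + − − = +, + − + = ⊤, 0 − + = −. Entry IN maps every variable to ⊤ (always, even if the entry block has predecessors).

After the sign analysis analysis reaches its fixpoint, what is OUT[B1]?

Answer: {a: ⊤, b: ⊤, c: ⊤, d: ⊤, e: ⊤, f: 0}

Trace:
Fixpoint table:
  B0: | IN=(all ⊤) | OUT=(all ⊤)
  B1: | IN=(all ⊤) | OUT={f:0; rest ⊤}
  B2: | IN={f:0; rest ⊤} | OUT={f:0; rest ⊤}
  B3: | IN={f:0; rest ⊤} | OUT={b:-, f:0; rest ⊤}
  B4: | IN={b:-, f:0; rest ⊤} | OUT={b:-, c:0, d:+, f:0; rest ⊤}

Merge at B1: IN[B1] = OUT[B0] = {a: ⊤, b: ⊤, c: ⊤, d: ⊤, e: ⊤, f: ⊤}
Applying B1's transfer function to that IN value gives OUT[B1] (row B1 above).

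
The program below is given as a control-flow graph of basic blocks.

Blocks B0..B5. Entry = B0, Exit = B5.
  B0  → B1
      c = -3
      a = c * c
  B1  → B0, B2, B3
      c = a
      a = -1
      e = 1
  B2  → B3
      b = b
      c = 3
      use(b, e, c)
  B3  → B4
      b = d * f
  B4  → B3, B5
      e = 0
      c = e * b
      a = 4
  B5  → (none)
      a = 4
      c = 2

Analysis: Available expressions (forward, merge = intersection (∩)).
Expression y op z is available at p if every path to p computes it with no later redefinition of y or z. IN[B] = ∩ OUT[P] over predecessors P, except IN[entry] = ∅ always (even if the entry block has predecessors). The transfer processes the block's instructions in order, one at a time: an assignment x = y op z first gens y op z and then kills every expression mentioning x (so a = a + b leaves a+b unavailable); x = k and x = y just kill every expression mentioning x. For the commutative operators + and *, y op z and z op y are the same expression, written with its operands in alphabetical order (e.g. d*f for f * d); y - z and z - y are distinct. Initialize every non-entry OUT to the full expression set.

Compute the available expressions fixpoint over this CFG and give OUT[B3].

Per-block solution:
  B0:   IN={}   OUT={c*c}
  B1:   IN={c*c}   OUT={}
  B2:   IN={}   OUT={}
  B3:   IN={}   OUT={d*f}
  B4:   IN={d*f}   OUT={b*e, d*f}
  B5:   IN={b*e, d*f}   OUT={b*e, d*f}

Merge at B3: IN[B3] = OUT[B1] ∩ OUT[B2] ∩ OUT[B4] = {}
Applying B3's transfer function to that IN value gives OUT[B3] (row B3 above).

Answer: {d*f}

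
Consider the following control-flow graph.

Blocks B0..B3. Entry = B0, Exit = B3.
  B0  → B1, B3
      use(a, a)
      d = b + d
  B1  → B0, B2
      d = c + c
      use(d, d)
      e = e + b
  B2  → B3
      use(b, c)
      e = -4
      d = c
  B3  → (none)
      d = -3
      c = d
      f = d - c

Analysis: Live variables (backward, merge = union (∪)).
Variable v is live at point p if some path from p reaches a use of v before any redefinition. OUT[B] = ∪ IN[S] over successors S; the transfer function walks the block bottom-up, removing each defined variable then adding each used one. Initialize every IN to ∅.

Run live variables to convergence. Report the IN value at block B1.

Answer: {a, b, c, e}

Derivation:
Per-block solution:
  B0:  IN={a, b, c, d, e}  OUT={a, b, c, e}
  B1:  IN={a, b, c, e}  OUT={a, b, c, d, e}
  B2:  IN={b, c}  OUT={}
  B3:  IN={}  OUT={}

Merge at B1: OUT[B1] = IN[B0] ⊔ IN[B2] = {a, b, c, d, e}
Applying B1's transfer function to that OUT value gives IN[B1] (row B1 above).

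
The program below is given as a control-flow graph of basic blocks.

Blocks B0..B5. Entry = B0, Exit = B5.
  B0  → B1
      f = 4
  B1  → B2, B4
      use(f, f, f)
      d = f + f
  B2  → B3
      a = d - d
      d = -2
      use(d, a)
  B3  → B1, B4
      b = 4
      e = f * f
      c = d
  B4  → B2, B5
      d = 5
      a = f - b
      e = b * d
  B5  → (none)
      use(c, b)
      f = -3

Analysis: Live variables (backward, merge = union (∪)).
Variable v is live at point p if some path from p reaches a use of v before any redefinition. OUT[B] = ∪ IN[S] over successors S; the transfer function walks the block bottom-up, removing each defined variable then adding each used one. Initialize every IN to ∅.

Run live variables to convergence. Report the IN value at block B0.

Per-block solution:
  B0:  IN={b, c}  OUT={b, c, f}
  B1:  IN={b, c, f}  OUT={b, c, d, f}
  B2:  IN={d, f}  OUT={d, f}
  B3:  IN={d, f}  OUT={b, c, f}
  B4:  IN={b, c, f}  OUT={b, c, d, f}
  B5:  IN={b, c}  OUT={}

Merge at B0: OUT[B0] = IN[B1] = {b, c, f}
Applying B0's transfer function to that OUT value gives IN[B0] (row B0 above).

Answer: {b, c}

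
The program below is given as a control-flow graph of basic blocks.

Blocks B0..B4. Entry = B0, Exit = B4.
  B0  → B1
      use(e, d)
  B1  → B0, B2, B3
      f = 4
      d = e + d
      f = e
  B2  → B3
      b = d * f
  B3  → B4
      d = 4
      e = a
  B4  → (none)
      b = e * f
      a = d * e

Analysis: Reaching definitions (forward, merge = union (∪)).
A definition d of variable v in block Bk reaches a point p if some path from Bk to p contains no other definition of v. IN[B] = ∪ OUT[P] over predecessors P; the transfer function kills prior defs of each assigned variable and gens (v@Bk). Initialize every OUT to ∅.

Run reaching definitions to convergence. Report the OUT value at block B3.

Per-block solution:
  B0:   IN={d@B1, f@B1}   OUT={d@B1, f@B1}
  B1:   IN={d@B1, f@B1}   OUT={d@B1, f@B1}
  B2:   IN={d@B1, f@B1}   OUT={b@B2, d@B1, f@B1}
  B3:   IN={b@B2, d@B1, f@B1}   OUT={b@B2, d@B3, e@B3, f@B1}
  B4:   IN={b@B2, d@B3, e@B3, f@B1}   OUT={a@B4, b@B4, d@B3, e@B3, f@B1}

Merge at B3: IN[B3] = OUT[B1] ⊔ OUT[B2] = {b@B2, d@B1, f@B1}
Applying B3's transfer function to that IN value gives OUT[B3] (row B3 above).

Answer: {b@B2, d@B3, e@B3, f@B1}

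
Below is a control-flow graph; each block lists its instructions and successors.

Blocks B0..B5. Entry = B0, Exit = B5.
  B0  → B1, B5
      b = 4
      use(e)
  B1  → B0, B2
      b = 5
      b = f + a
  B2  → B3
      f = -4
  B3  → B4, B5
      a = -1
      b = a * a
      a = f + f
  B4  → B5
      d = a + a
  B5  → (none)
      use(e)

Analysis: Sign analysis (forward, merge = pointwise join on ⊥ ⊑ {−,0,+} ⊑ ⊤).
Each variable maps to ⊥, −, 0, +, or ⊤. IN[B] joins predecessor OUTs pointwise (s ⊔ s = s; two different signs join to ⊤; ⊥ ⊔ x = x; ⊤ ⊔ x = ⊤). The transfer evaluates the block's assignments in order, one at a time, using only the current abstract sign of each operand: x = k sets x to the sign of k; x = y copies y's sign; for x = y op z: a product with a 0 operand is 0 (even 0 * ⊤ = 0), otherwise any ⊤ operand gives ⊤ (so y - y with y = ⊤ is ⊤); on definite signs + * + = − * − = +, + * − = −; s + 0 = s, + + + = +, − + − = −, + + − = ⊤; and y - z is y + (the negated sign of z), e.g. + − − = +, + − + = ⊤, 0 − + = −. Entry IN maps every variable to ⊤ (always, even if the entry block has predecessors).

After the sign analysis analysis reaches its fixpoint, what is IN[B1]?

Answer: {a: ⊤, b: +, c: ⊤, d: ⊤, e: ⊤, f: ⊤}

Trace:
Converged values:
  B0: | IN=(all ⊤) | OUT={b:+; rest ⊤}
  B1: | IN={b:+; rest ⊤} | OUT=(all ⊤)
  B2: | IN=(all ⊤) | OUT={f:-; rest ⊤}
  B3: | IN={f:-; rest ⊤} | OUT={a:-, b:+, f:-; rest ⊤}
  B4: | IN={a:-, b:+, f:-; rest ⊤} | OUT={a:-, b:+, d:-, f:-; rest ⊤}
  B5: | IN={b:+; rest ⊤} | OUT={b:+; rest ⊤}

Merge at B1: IN[B1] = OUT[B0] = {a: ⊤, b: +, c: ⊤, d: ⊤, e: ⊤, f: ⊤}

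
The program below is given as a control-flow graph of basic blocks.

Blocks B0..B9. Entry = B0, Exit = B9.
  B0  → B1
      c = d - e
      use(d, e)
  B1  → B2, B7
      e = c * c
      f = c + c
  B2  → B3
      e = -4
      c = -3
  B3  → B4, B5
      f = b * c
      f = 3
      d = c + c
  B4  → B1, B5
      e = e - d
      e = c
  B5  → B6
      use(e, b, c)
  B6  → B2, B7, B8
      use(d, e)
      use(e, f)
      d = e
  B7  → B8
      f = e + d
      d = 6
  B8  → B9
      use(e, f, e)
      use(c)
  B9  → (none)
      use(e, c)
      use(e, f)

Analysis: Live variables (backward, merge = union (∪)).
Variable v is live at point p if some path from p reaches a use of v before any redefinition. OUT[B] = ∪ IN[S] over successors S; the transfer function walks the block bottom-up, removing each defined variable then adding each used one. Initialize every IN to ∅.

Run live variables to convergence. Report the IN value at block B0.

Answer: {b, d, e}

Derivation:
Converged values:
  B0:   IN={b, d, e}   OUT={b, c, d}
  B1:   IN={b, c, d}   OUT={b, c, d, e}
  B2:   IN={b}   OUT={b, c, e}
  B3:   IN={b, c, e}   OUT={b, c, d, e, f}
  B4:   IN={b, c, d, e, f}   OUT={b, c, d, e, f}
  B5:   IN={b, c, d, e, f}   OUT={b, c, d, e, f}
  B6:   IN={b, c, d, e, f}   OUT={b, c, d, e, f}
  B7:   IN={c, d, e}   OUT={c, e, f}
  B8:   IN={c, e, f}   OUT={c, e, f}
  B9:   IN={c, e, f}   OUT={}

Merge at B0: OUT[B0] = IN[B1] = {b, c, d}
Applying B0's transfer function to that OUT value gives IN[B0] (row B0 above).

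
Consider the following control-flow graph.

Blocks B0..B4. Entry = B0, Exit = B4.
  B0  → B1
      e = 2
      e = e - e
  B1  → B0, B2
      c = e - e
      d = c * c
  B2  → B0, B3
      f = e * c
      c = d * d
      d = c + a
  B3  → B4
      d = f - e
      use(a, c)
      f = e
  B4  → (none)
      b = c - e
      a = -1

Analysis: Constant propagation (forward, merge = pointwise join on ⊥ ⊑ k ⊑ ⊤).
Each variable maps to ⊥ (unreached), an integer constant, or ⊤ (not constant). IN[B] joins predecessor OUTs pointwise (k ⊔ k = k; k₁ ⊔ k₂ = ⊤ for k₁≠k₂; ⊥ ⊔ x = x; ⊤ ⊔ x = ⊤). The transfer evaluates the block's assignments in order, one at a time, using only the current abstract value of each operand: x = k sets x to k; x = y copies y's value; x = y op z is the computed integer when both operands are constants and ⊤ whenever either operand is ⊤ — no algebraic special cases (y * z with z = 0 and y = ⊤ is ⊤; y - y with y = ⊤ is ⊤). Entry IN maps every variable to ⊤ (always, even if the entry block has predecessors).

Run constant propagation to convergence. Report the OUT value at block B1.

Per-block solution:
  B0:  IN=(all ⊤)  OUT={e:0; rest ⊤}
  B1:  IN={e:0; rest ⊤}  OUT={c:0, d:0, e:0; rest ⊤}
  B2:  IN={c:0, d:0, e:0; rest ⊤}  OUT={c:0, e:0, f:0; rest ⊤}
  B3:  IN={c:0, e:0, f:0; rest ⊤}  OUT={c:0, d:0, e:0, f:0; rest ⊤}
  B4:  IN={c:0, d:0, e:0, f:0; rest ⊤}  OUT={a:-1, b:0, c:0, d:0, e:0, f:0; rest ⊤}

Merge at B1: IN[B1] = OUT[B0] = {a: ⊤, b: ⊤, c: ⊤, d: ⊤, e: 0, f: ⊤}
Applying B1's transfer function to that IN value gives OUT[B1] (row B1 above).

Answer: {a: ⊤, b: ⊤, c: 0, d: 0, e: 0, f: ⊤}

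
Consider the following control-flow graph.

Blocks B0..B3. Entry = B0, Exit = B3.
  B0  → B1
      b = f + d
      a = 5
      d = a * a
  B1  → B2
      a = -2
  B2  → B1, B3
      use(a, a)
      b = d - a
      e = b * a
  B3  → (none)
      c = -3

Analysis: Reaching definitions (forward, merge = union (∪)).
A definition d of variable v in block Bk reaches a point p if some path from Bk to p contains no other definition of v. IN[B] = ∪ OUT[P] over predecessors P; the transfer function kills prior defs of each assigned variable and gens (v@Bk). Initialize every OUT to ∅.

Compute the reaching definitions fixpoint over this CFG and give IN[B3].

Answer: {a@B1, b@B2, d@B0, e@B2}

Working:
Per-block solution:
  B0:  IN={}  OUT={a@B0, b@B0, d@B0}
  B1:  IN={a@B0, a@B1, b@B0, b@B2, d@B0, e@B2}  OUT={a@B1, b@B0, b@B2, d@B0, e@B2}
  B2:  IN={a@B1, b@B0, b@B2, d@B0, e@B2}  OUT={a@B1, b@B2, d@B0, e@B2}
  B3:  IN={a@B1, b@B2, d@B0, e@B2}  OUT={a@B1, b@B2, c@B3, d@B0, e@B2}

Merge at B3: IN[B3] = OUT[B2] = {a@B1, b@B2, d@B0, e@B2}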